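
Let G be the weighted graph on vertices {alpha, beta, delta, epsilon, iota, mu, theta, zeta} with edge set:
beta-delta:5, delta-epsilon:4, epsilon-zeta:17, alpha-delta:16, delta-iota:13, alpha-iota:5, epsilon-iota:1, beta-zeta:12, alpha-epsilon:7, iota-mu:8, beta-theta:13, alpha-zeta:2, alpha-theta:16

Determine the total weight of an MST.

Kruskal's algorithm — process edges by increasing weight (ties by edge label):
epsilon-iota (1): add — endpoints in different components.
alpha-zeta (2): add — endpoints in different components.
delta-epsilon (4): add — endpoints in different components.
alpha-iota (5): add — endpoints in different components.
beta-delta (5): add — endpoints in different components.
alpha-epsilon (7): skip — epsilon and alpha already connected.
iota-mu (8): add — endpoints in different components.
beta-zeta (12): skip — beta and zeta already connected.
beta-theta (13): add — endpoints in different components.
MST edges: epsilon-iota, alpha-zeta, delta-epsilon, alpha-iota, beta-delta, iota-mu, beta-theta; total weight 1+2+4+5+5+8+13 = 38.

38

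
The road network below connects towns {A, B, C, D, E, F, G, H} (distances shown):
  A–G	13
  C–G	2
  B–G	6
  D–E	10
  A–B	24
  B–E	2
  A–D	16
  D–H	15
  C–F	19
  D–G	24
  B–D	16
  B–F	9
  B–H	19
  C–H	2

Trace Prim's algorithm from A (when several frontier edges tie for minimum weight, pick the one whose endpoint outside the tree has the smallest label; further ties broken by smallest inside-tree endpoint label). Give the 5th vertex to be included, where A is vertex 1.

B

Grow the tree from A using Prim:
Step 1: frontier [A–G 13, A–D 16, A–B 24] → take A–G (13); add G.
Step 2: frontier [A–D 16, A–B 24, C–G 2, B–G 6, D–G 24] → take C–G (2); add C.
Step 3: frontier [A–D 16, A–B 24, C–H 2, C–F 19, B–G 6, D–G 24] → take C–H (2); add H.
Step 4: frontier [A–D 16, A–B 24, C–F 19, B–G 6, D–G 24, D–H 15, B–H 19] → take B–G (6); add B.
Step 5: frontier [A–D 16, B–E 2, B–F 9, B–D 16, C–F 19, D–G 24, D–H 15] → take B–E (2); add E.
Step 6: frontier [A–D 16, B–F 9, B–D 16, C–F 19, D–E 10, D–G 24, D–H 15] → take B–F (9); add F.
Step 7: frontier [A–D 16, B–D 16, D–E 10, D–G 24, D–H 15] → take D–E (10); add D.
Vertex order: A, G, C, H, B, E, F, D. The 5th vertex is B.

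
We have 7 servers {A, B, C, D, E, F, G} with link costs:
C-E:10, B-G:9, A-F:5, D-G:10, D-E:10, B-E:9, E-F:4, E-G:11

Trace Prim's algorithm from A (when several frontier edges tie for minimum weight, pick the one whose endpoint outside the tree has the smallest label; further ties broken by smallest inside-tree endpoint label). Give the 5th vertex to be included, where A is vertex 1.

G

Grow the tree from A using Prim:
Step 1: cheapest edge leaving the tree is A-F (5); add F.
Step 2: cheapest edge leaving the tree is E-F (4); add E.
Step 3: cheapest edge leaving the tree is B-E (9); add B.
Step 4: cheapest edge leaving the tree is B-G (9); add G.
Step 5: cheapest edge leaving the tree is C-E (10); add C.
Step 6: cheapest edge leaving the tree is D-E (10); add D.
Vertex order: A, F, E, B, G, C, D. The 5th vertex is G.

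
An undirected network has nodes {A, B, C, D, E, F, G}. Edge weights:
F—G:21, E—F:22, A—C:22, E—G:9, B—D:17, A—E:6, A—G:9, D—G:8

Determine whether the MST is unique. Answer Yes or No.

Sort edges by weight, then run Kruskal:
A—E (6): add — endpoints in different components.
D—G (8): add — endpoints in different components.
A—G (9): add — endpoints in different components.
E—G (9): skip — E and G already connected.
B—D (17): add — endpoints in different components.
F—G (21): add — endpoints in different components.
A—C (22): add — endpoints in different components.
Non-tree edge E—G has weight 9, equal to the heaviest edge on its tree cycle — swapping gives another MST of the same weight. Not unique.

No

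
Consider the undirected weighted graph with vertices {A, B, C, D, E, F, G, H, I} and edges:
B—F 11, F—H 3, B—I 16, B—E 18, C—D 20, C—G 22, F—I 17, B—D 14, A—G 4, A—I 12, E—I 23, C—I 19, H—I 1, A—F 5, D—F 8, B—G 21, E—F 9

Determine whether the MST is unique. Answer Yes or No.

Kruskal: consider edges lightest-first.
H—I (1): add — endpoints in different components.
F—H (3): add — endpoints in different components.
A—G (4): add — endpoints in different components.
A—F (5): add — endpoints in different components.
D—F (8): add — endpoints in different components.
E—F (9): add — endpoints in different components.
B—F (11): add — endpoints in different components.
A—I (12): skip — A and I already connected.
B—D (14): skip — B and D already connected.
B—I (16): skip — B and I already connected.
F—I (17): skip — F and I already connected.
B—E (18): skip — B and E already connected.
C—I (19): add — endpoints in different components.
Every non-tree edge has weight strictly greater than the heaviest edge on the tree path between its endpoints, so the MST is unique.

Yes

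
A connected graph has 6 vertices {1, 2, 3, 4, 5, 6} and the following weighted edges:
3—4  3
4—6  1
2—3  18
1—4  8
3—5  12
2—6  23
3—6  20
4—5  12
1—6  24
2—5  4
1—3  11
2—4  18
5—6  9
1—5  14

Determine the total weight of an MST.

Kruskal's algorithm — process edges by increasing weight (ties by edge label):
4—6 (1): add — endpoints in different components.
3—4 (3): add — endpoints in different components.
2—5 (4): add — endpoints in different components.
1—4 (8): add — endpoints in different components.
5—6 (9): add — endpoints in different components.
MST edges: 4—6, 3—4, 2—5, 1—4, 5—6; total weight 1+3+4+8+9 = 25.

25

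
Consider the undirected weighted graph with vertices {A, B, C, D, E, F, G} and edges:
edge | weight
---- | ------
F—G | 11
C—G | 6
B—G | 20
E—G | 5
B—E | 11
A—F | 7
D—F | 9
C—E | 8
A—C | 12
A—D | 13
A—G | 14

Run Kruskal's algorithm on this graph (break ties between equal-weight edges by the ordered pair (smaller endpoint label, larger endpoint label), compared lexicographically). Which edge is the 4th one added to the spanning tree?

D-F

Sort edges by weight, then run Kruskal:
E—G (5): add — endpoints in different components.
C—G (6): add — endpoints in different components.
A—F (7): add — endpoints in different components.
C—E (8): skip — C and E already connected.
D—F (9): add — endpoints in different components.
B—E (11): add — endpoints in different components.
F—G (11): add — endpoints in different components.
The 4th edge added is D—F.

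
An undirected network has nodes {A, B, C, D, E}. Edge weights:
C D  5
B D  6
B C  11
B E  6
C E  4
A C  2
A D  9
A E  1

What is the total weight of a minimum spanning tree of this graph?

Kruskal: consider edges lightest-first.
A E (1): add — endpoints in different components.
A C (2): add — endpoints in different components.
C E (4): skip — C and E already connected.
C D (5): add — endpoints in different components.
B D (6): add — endpoints in different components.
MST edges: A E, A C, C D, B D; total weight 1+2+5+6 = 14.

14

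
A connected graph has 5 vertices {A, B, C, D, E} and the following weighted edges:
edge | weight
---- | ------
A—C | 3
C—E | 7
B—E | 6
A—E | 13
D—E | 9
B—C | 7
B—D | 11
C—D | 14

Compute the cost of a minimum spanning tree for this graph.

Grow the tree from C using Prim:
Step 1: frontier [A—C 3, B—C 7, C—E 7, C—D 14] → take A—C (3); add A.
Step 2: frontier [A—E 13, B—C 7, C—E 7, C—D 14] → take B—C (7); add B.
Step 3: frontier [A—E 13, B—E 6, B—D 11, C—E 7, C—D 14] → take B—E (6); add E.
Step 4: frontier [B—D 11, C—D 14, D—E 9] → take D—E (9); add D.
MST edges: A—C, B—C, B—E, D—E; total weight 3+7+6+9 = 25.

25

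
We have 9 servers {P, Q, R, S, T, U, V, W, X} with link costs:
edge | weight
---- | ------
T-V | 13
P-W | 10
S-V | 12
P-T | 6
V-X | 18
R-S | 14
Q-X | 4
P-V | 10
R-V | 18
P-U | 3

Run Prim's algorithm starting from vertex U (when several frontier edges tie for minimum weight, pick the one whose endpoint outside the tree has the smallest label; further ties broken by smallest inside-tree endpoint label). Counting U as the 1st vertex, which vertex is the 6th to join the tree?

S

Prim's algorithm from U:
Step 1: frontier [P-U 3] → take P-U (3); add P.
Step 2: frontier [P-T 6, P-V 10, P-W 10] → take P-T (6); add T.
Step 3: frontier [P-V 10, P-W 10, T-V 13] → take P-V (10); add V.
Step 4: frontier [P-W 10, S-V 12, R-V 18, V-X 18] → take P-W (10); add W.
Step 5: frontier [S-V 12, R-V 18, V-X 18] → take S-V (12); add S.
Step 6: frontier [R-S 14, R-V 18, V-X 18] → take R-S (14); add R.
Step 7: frontier [V-X 18] → take V-X (18); add X.
Step 8: frontier [Q-X 4] → take Q-X (4); add Q.
Vertex order: U, P, T, V, W, S, R, X, Q. The 6th vertex is S.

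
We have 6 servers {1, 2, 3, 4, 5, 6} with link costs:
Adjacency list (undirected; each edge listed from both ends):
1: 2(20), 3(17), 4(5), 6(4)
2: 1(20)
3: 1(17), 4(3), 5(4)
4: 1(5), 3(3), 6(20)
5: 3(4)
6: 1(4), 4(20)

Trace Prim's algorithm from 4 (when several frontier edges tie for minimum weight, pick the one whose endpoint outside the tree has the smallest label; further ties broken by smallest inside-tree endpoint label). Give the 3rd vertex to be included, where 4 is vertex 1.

5

Grow the tree from 4 using Prim:
Step 1: cheapest edge leaving the tree is 3–4 (3); add 3.
Step 2: cheapest edge leaving the tree is 3–5 (4); add 5.
Step 3: cheapest edge leaving the tree is 1–4 (5); add 1.
Step 4: cheapest edge leaving the tree is 1–6 (4); add 6.
Step 5: cheapest edge leaving the tree is 1–2 (20); add 2.
Vertex order: 4, 3, 5, 1, 6, 2. The 3rd vertex is 5.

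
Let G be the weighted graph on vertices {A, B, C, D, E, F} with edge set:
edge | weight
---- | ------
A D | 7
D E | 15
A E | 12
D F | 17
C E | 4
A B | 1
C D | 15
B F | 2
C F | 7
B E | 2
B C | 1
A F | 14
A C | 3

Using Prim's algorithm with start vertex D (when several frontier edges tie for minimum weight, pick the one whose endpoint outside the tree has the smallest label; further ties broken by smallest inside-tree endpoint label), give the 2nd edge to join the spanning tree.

A-B

Grow the tree from D using Prim:
Step 1: cheapest edge leaving the tree is A D (7); add A.
Step 2: cheapest edge leaving the tree is A B (1); add B.
Step 3: cheapest edge leaving the tree is B C (1); add C.
Step 4: cheapest edge leaving the tree is B E (2); add E.
Step 5: cheapest edge leaving the tree is B F (2); add F.
The 2nd edge added is A B.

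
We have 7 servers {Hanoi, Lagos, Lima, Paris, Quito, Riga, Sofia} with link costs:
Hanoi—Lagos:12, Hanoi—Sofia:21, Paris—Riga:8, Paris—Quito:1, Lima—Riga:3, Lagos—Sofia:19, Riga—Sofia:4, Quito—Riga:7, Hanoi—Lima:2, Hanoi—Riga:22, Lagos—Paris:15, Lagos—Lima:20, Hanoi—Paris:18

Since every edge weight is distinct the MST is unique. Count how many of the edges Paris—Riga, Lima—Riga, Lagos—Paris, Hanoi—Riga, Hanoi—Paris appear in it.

Kruskal: consider edges lightest-first.
Paris—Quito (1): add — endpoints in different components.
Hanoi—Lima (2): add — endpoints in different components.
Lima—Riga (3): add — endpoints in different components.
Riga—Sofia (4): add — endpoints in different components.
Quito—Riga (7): add — endpoints in different components.
Paris—Riga (8): skip — Paris and Riga already connected.
Hanoi—Lagos (12): add — endpoints in different components.
MST edge set: {Paris—Quito, Hanoi—Lima, Lima—Riga, Riga—Sofia, Quito—Riga, Hanoi—Lagos}.
Of the listed edges, {Lima—Riga} are in the MST → 1.

1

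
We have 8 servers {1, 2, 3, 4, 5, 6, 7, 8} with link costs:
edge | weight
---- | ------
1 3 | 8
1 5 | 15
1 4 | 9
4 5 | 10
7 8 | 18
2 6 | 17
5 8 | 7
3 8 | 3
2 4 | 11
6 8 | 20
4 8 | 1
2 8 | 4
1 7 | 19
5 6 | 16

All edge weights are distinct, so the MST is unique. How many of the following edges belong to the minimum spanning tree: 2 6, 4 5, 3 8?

Kruskal: consider edges lightest-first.
4 8 (1): add — endpoints in different components.
3 8 (3): add — endpoints in different components.
2 8 (4): add — endpoints in different components.
5 8 (7): add — endpoints in different components.
1 3 (8): add — endpoints in different components.
1 4 (9): skip — 1 and 4 already connected.
4 5 (10): skip — 4 and 5 already connected.
2 4 (11): skip — 2 and 4 already connected.
1 5 (15): skip — 1 and 5 already connected.
5 6 (16): add — endpoints in different components.
2 6 (17): skip — 2 and 6 already connected.
7 8 (18): add — endpoints in different components.
MST edge set: {4 8, 3 8, 2 8, 5 8, 1 3, 5 6, 7 8}.
Of the listed edges, {3 8} are in the MST → 1.

1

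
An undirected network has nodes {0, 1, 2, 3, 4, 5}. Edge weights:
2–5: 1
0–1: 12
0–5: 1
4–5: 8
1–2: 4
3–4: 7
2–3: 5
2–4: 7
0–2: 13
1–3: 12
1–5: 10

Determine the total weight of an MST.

18

Kruskal's algorithm — process edges by increasing weight (ties by edge label):
0–5 (1): add. Components now {0,5} {1} {2} {3} {4}
2–5 (1): add. Components now {0,2,5} {1} {3} {4}
1–2 (4): add. Components now {0,1,2,5} {3} {4}
2–3 (5): add. Components now {0,1,2,3,5} {4}
2–4 (7): add. Components now {0,1,2,3,4,5}
MST edges: 0–5, 2–5, 1–2, 2–3, 2–4; total weight 1+1+4+5+7 = 18.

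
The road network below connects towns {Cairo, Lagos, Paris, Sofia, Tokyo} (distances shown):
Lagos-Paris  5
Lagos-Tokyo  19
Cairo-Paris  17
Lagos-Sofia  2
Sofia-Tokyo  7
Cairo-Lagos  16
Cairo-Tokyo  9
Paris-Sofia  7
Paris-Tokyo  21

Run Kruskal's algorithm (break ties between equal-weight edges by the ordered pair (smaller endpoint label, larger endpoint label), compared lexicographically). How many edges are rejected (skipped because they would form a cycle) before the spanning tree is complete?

Kruskal: consider edges lightest-first.
Lagos-Sofia (2): add — endpoints in different components.
Lagos-Paris (5): add — endpoints in different components.
Paris-Sofia (7): skip — Sofia and Paris already connected.
Sofia-Tokyo (7): add — endpoints in different components.
Cairo-Tokyo (9): add — endpoints in different components.
Edges rejected before the tree was complete: 1.

1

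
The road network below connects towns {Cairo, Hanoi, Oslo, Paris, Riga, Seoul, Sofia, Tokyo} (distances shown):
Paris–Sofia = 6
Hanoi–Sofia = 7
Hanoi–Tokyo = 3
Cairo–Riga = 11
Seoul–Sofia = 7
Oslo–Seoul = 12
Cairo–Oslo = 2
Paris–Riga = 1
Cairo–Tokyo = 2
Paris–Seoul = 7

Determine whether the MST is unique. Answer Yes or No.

No

Kruskal: consider edges lightest-first.
Paris–Riga (1): add — endpoints in different components.
Cairo–Oslo (2): add — endpoints in different components.
Cairo–Tokyo (2): add — endpoints in different components.
Hanoi–Tokyo (3): add — endpoints in different components.
Paris–Sofia (6): add — endpoints in different components.
Hanoi–Sofia (7): add — endpoints in different components.
Paris–Seoul (7): add — endpoints in different components.
Non-tree edge Seoul–Sofia has weight 7, equal to the heaviest edge on its tree cycle — swapping gives another MST of the same weight. Not unique.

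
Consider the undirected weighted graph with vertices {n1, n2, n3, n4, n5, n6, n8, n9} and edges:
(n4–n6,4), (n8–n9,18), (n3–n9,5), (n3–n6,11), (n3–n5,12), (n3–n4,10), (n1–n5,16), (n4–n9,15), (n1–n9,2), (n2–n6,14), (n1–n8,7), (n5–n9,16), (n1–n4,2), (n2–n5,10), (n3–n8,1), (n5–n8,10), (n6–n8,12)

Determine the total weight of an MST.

34

Prim, starting at n2.
Step 1: cheapest edge leaving the tree is n2–n5 (10); add n5.
Step 2: cheapest edge leaving the tree is n5–n8 (10); add n8.
Step 3: cheapest edge leaving the tree is n3–n8 (1); add n3.
Step 4: cheapest edge leaving the tree is n3–n9 (5); add n9.
Step 5: cheapest edge leaving the tree is n1–n9 (2); add n1.
Step 6: cheapest edge leaving the tree is n1–n4 (2); add n4.
Step 7: cheapest edge leaving the tree is n4–n6 (4); add n6.
MST edges: n2–n5, n5–n8, n3–n8, n3–n9, n1–n9, n1–n4, n4–n6; total weight 10+10+1+5+2+2+4 = 34.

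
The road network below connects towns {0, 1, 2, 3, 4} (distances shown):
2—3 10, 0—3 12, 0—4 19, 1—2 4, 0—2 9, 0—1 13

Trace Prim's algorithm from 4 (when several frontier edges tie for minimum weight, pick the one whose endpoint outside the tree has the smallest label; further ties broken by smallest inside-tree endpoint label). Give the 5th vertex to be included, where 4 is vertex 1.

Grow the tree from 4 using Prim:
Step 1: cheapest edge leaving the tree is 0—4 (19); add 0.
Step 2: cheapest edge leaving the tree is 0—2 (9); add 2.
Step 3: cheapest edge leaving the tree is 1—2 (4); add 1.
Step 4: cheapest edge leaving the tree is 2—3 (10); add 3.
Vertex order: 4, 0, 2, 1, 3. The 5th vertex is 3.

3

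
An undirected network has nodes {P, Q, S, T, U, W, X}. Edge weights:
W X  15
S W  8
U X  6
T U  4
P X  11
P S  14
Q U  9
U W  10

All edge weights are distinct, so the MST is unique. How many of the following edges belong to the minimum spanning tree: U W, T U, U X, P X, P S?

Kruskal: consider edges lightest-first.
T U (4): add. Components now {T,U} {Q} {S} {W} {X} {P}
U X (6): add. Components now {T,U,X} {Q} {S} {W} {P}
S W (8): add. Components now {T,U,X} {Q} {S,W} {P}
Q U (9): add. Components now {Q,T,U,X} {S,W} {P}
U W (10): add. Components now {Q,S,T,U,W,X} {P}
P X (11): add. Components now {P,Q,S,T,U,W,X}
MST edge set: {T U, U X, S W, Q U, U W, P X}.
Of the listed edges, {U W, T U, U X, P X} are in the MST → 4.

4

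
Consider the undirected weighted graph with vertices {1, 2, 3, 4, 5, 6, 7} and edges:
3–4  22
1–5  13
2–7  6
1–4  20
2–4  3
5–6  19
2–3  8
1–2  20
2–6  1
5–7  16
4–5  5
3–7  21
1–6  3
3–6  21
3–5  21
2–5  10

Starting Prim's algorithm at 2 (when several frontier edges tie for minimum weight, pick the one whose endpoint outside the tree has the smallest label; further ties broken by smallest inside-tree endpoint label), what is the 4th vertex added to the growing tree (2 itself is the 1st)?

4

Grow the tree from 2 using Prim:
Step 1: cheapest edge leaving the tree is 2–6 (1); add 6.
Step 2: cheapest edge leaving the tree is 1–6 (3); add 1.
Step 3: cheapest edge leaving the tree is 2–4 (3); add 4.
Step 4: cheapest edge leaving the tree is 4–5 (5); add 5.
Step 5: cheapest edge leaving the tree is 2–7 (6); add 7.
Step 6: cheapest edge leaving the tree is 2–3 (8); add 3.
Vertex order: 2, 6, 1, 4, 5, 7, 3. The 4th vertex is 4.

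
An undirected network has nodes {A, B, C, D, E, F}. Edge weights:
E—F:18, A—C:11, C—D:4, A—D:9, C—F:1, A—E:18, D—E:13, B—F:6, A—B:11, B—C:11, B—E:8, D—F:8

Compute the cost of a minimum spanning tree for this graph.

28

Kruskal's algorithm — process edges by increasing weight (ties by edge label):
C—F (1): add — endpoints in different components.
C—D (4): add — endpoints in different components.
B—F (6): add — endpoints in different components.
B—E (8): add — endpoints in different components.
D—F (8): skip — D and F already connected.
A—D (9): add — endpoints in different components.
MST edges: C—F, C—D, B—F, B—E, A—D; total weight 1+4+6+8+9 = 28.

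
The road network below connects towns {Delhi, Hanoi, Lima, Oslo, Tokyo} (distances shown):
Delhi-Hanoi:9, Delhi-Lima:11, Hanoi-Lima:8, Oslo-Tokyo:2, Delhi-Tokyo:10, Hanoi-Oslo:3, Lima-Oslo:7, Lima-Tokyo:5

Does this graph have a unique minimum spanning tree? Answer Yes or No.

Sort edges by weight, then run Kruskal:
Oslo-Tokyo (2): add — endpoints in different components.
Hanoi-Oslo (3): add — endpoints in different components.
Lima-Tokyo (5): add — endpoints in different components.
Lima-Oslo (7): skip — Oslo and Lima already connected.
Hanoi-Lima (8): skip — Hanoi and Lima already connected.
Delhi-Hanoi (9): add — endpoints in different components.
Every non-tree edge has weight strictly greater than the heaviest edge on the tree path between its endpoints, so the MST is unique.

Yes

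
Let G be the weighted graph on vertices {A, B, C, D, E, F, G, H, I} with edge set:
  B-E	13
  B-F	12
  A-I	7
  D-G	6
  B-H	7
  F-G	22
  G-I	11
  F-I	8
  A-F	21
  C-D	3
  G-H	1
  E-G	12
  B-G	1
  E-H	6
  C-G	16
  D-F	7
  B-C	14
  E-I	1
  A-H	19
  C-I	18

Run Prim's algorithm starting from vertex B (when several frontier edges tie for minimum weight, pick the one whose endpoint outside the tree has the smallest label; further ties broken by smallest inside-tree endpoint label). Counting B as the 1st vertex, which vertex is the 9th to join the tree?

Grow the tree from B using Prim:
Step 1: cheapest edge leaving the tree is B-G (1); add G.
Step 2: cheapest edge leaving the tree is G-H (1); add H.
Step 3: cheapest edge leaving the tree is D-G (6); add D.
Step 4: cheapest edge leaving the tree is C-D (3); add C.
Step 5: cheapest edge leaving the tree is E-H (6); add E.
Step 6: cheapest edge leaving the tree is E-I (1); add I.
Step 7: cheapest edge leaving the tree is A-I (7); add A.
Step 8: cheapest edge leaving the tree is D-F (7); add F.
Vertex order: B, G, H, D, C, E, I, A, F. The 9th vertex is F.

F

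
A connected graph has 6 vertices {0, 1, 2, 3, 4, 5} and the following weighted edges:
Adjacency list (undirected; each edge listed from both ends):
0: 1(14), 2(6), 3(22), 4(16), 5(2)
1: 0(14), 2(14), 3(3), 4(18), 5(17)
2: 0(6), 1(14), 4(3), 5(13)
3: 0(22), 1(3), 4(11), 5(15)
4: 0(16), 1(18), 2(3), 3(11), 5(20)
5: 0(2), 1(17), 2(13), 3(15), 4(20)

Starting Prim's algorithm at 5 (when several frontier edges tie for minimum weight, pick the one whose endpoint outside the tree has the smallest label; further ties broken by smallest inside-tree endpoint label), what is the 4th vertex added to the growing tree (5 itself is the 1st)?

Grow the tree from 5 using Prim:
Step 1: frontier [0 5 2, 2 5 13, 3 5 15, 1 5 17, 4 5 20] → take 0 5 (2); add 0.
Step 2: frontier [0 2 6, 0 1 14, 0 4 16, 0 3 22, 2 5 13, 3 5 15, 1 5 17, 4 5 20] → take 0 2 (6); add 2.
Step 3: frontier [0 1 14, 0 4 16, 0 3 22, 2 4 3, 1 2 14, 3 5 15, 1 5 17, 4 5 20] → take 2 4 (3); add 4.
Step 4: frontier [0 1 14, 0 3 22, 1 2 14, 3 4 11, 1 4 18, 3 5 15, 1 5 17] → take 3 4 (11); add 3.
Step 5: frontier [0 1 14, 1 2 14, 1 3 3, 1 4 18, 1 5 17] → take 1 3 (3); add 1.
Vertex order: 5, 0, 2, 4, 3, 1. The 4th vertex is 4.

4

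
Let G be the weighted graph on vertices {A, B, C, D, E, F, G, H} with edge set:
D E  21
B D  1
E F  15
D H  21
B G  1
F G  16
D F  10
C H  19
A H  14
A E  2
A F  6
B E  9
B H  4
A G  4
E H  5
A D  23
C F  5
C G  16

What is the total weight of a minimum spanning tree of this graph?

Kruskal's algorithm — process edges by increasing weight (ties by edge label):
B D (1): add — endpoints in different components.
B G (1): add — endpoints in different components.
A E (2): add — endpoints in different components.
A G (4): add — endpoints in different components.
B H (4): add — endpoints in different components.
C F (5): add — endpoints in different components.
E H (5): skip — E and H already connected.
A F (6): add — endpoints in different components.
MST edges: B D, B G, A E, A G, B H, C F, A F; total weight 1+1+2+4+4+5+6 = 23.

23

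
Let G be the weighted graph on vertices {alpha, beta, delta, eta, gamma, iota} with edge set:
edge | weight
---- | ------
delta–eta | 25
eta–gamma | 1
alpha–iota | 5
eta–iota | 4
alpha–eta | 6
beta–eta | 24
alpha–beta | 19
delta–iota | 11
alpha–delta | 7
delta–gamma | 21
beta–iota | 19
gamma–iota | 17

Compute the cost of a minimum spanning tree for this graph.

Prim, starting at eta.
Step 1: cheapest edge leaving the tree is eta–gamma (1); add gamma.
Step 2: cheapest edge leaving the tree is eta–iota (4); add iota.
Step 3: cheapest edge leaving the tree is alpha–iota (5); add alpha.
Step 4: cheapest edge leaving the tree is alpha–delta (7); add delta.
Step 5: cheapest edge leaving the tree is alpha–beta (19); add beta.
MST edges: eta–gamma, eta–iota, alpha–iota, alpha–delta, alpha–beta; total weight 1+4+5+7+19 = 36.

36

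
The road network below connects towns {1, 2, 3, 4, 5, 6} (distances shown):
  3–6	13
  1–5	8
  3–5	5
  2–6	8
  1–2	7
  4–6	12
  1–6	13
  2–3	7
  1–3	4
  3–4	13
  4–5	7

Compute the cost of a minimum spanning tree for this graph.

Kruskal: consider edges lightest-first.
1–3 (4): add — endpoints in different components.
3–5 (5): add — endpoints in different components.
1–2 (7): add — endpoints in different components.
2–3 (7): skip — 2 and 3 already connected.
4–5 (7): add — endpoints in different components.
1–5 (8): skip — 1 and 5 already connected.
2–6 (8): add — endpoints in different components.
MST edges: 1–3, 3–5, 1–2, 4–5, 2–6; total weight 4+5+7+7+8 = 31.

31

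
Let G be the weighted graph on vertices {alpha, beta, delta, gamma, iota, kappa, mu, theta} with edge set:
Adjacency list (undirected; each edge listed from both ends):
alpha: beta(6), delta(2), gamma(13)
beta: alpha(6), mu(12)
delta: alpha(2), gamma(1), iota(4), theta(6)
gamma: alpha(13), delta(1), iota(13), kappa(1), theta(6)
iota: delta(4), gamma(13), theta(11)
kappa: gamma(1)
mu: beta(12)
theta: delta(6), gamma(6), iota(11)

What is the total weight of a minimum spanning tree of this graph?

32

Kruskal's algorithm — process edges by increasing weight (ties by edge label):
delta gamma (1): add — endpoints in different components.
gamma kappa (1): add — endpoints in different components.
alpha delta (2): add — endpoints in different components.
delta iota (4): add — endpoints in different components.
alpha beta (6): add — endpoints in different components.
delta theta (6): add — endpoints in different components.
gamma theta (6): skip — gamma and theta already connected.
iota theta (11): skip — theta and iota already connected.
beta mu (12): add — endpoints in different components.
MST edges: delta gamma, gamma kappa, alpha delta, delta iota, alpha beta, delta theta, beta mu; total weight 1+1+2+4+6+6+12 = 32.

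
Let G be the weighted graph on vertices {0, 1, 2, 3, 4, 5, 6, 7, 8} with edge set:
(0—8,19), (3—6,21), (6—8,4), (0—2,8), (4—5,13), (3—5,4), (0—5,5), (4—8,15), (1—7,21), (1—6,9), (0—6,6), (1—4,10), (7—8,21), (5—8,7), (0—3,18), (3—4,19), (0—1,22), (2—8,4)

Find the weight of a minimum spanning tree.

63

Kruskal: consider edges lightest-first.
2—8 (4): add — endpoints in different components.
3—5 (4): add — endpoints in different components.
6—8 (4): add — endpoints in different components.
0—5 (5): add — endpoints in different components.
0—6 (6): add — endpoints in different components.
5—8 (7): skip — 5 and 8 already connected.
0—2 (8): skip — 0 and 2 already connected.
1—6 (9): add — endpoints in different components.
1—4 (10): add — endpoints in different components.
4—5 (13): skip — 4 and 5 already connected.
4—8 (15): skip — 4 and 8 already connected.
0—3 (18): skip — 0 and 3 already connected.
0—8 (19): skip — 0 and 8 already connected.
3—4 (19): skip — 3 and 4 already connected.
1—7 (21): add — endpoints in different components.
MST edges: 2—8, 3—5, 6—8, 0—5, 0—6, 1—6, 1—4, 1—7; total weight 4+4+4+5+6+9+10+21 = 63.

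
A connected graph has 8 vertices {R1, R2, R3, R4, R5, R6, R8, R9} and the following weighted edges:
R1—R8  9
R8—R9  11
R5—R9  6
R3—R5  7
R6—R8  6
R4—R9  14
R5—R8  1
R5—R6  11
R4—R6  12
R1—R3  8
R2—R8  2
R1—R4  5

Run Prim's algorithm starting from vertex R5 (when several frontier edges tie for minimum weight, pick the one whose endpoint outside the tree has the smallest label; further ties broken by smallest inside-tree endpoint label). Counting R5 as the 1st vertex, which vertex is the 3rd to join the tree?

Prim's algorithm from R5:
Step 1: frontier [R5—R8 1, R5—R9 6, R3—R5 7, R5—R6 11] → take R5—R8 (1); add R8.
Step 2: frontier [R5—R9 6, R3—R5 7, R5—R6 11, R2—R8 2, R6—R8 6, R1—R8 9, R8—R9 11] → take R2—R8 (2); add R2.
Step 3: frontier [R5—R9 6, R3—R5 7, R5—R6 11, R6—R8 6, R1—R8 9, R8—R9 11] → take R6—R8 (6); add R6.
Step 4: frontier [R5—R9 6, R3—R5 7, R4—R6 12, R1—R8 9, R8—R9 11] → take R5—R9 (6); add R9.
Step 5: frontier [R3—R5 7, R4—R6 12, R1—R8 9, R4—R9 14] → take R3—R5 (7); add R3.
Step 6: frontier [R1—R3 8, R4—R6 12, R1—R8 9, R4—R9 14] → take R1—R3 (8); add R1.
Step 7: frontier [R1—R4 5, R4—R6 12, R4—R9 14] → take R1—R4 (5); add R4.
Vertex order: R5, R8, R2, R6, R9, R3, R1, R4. The 3rd vertex is R2.

R2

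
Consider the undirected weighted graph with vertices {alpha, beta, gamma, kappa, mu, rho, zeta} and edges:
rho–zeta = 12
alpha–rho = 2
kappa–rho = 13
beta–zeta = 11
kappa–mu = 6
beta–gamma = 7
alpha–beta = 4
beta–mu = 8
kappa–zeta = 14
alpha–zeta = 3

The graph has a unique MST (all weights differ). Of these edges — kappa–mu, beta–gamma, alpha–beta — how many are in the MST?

3

Kruskal's algorithm — process edges by increasing weight (ties by edge label):
alpha–rho (2): add. Components now {mu} {alpha,rho} {beta} {kappa} {zeta} {gamma}
alpha–zeta (3): add. Components now {mu} {alpha,rho,zeta} {beta} {kappa} {gamma}
alpha–beta (4): add. Components now {mu} {alpha,beta,rho,zeta} {kappa} {gamma}
kappa–mu (6): add. Components now {kappa,mu} {alpha,beta,rho,zeta} {gamma}
beta–gamma (7): add. Components now {kappa,mu} {alpha,beta,gamma,rho,zeta}
beta–mu (8): add. Components now {alpha,beta,gamma,kappa,mu,rho,zeta}
MST edge set: {alpha–rho, alpha–zeta, alpha–beta, kappa–mu, beta–gamma, beta–mu}.
Of the listed edges, {kappa–mu, beta–gamma, alpha–beta} are in the MST → 3.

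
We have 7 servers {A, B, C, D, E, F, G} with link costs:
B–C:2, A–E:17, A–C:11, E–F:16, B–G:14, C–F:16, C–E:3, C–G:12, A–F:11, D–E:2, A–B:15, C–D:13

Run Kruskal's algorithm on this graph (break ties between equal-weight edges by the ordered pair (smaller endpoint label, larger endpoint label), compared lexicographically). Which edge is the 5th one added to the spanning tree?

Sort edges by weight, then run Kruskal:
B–C (2): add — endpoints in different components.
D–E (2): add — endpoints in different components.
C–E (3): add — endpoints in different components.
A–C (11): add — endpoints in different components.
A–F (11): add — endpoints in different components.
C–G (12): add — endpoints in different components.
The 5th edge added is A–F.

A-F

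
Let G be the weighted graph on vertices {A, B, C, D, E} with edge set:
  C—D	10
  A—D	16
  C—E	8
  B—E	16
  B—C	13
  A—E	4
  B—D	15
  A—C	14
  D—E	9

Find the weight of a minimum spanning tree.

Kruskal's algorithm — process edges by increasing weight (ties by edge label):
A—E (4): add — endpoints in different components.
C—E (8): add — endpoints in different components.
D—E (9): add — endpoints in different components.
C—D (10): skip — C and D already connected.
B—C (13): add — endpoints in different components.
MST edges: A—E, C—E, D—E, B—C; total weight 4+8+9+13 = 34.

34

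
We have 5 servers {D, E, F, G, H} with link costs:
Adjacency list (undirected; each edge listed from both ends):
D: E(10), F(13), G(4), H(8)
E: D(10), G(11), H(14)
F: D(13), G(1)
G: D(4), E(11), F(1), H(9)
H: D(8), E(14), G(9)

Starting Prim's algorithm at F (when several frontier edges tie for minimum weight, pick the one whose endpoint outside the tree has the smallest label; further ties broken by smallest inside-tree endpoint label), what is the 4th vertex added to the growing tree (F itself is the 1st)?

Grow the tree from F using Prim:
Step 1: frontier [F G 1, D F 13] → take F G (1); add G.
Step 2: frontier [D F 13, D G 4, G H 9, E G 11] → take D G (4); add D.
Step 3: frontier [D H 8, D E 10, G H 9, E G 11] → take D H (8); add H.
Step 4: frontier [D E 10, E G 11, E H 14] → take D E (10); add E.
Vertex order: F, G, D, H, E. The 4th vertex is H.

H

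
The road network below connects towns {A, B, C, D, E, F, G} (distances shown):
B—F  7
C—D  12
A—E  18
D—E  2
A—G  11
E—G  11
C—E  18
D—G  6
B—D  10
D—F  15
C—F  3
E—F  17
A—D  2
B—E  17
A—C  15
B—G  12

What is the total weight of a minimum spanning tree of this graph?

30

Kruskal: consider edges lightest-first.
A—D (2): add. Components now {A,D} {B} {C} {E} {F} {G}
D—E (2): add. Components now {A,D,E} {B} {C} {F} {G}
C—F (3): add. Components now {A,D,E} {B} {C,F} {G}
D—G (6): add. Components now {A,D,E,G} {B} {C,F}
B—F (7): add. Components now {A,D,E,G} {B,C,F}
B—D (10): add. Components now {A,B,C,D,E,F,G}
MST edges: A—D, D—E, C—F, D—G, B—F, B—D; total weight 2+2+3+6+7+10 = 30.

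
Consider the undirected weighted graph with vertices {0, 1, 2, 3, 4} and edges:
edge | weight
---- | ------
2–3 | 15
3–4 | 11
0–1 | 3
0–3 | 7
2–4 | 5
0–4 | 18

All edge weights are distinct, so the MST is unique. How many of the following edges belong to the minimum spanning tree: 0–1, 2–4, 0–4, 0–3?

Sort edges by weight, then run Kruskal:
0–1 (3): add — endpoints in different components.
2–4 (5): add — endpoints in different components.
0–3 (7): add — endpoints in different components.
3–4 (11): add — endpoints in different components.
MST edge set: {0–1, 2–4, 0–3, 3–4}.
Of the listed edges, {0–1, 2–4, 0–3} are in the MST → 3.

3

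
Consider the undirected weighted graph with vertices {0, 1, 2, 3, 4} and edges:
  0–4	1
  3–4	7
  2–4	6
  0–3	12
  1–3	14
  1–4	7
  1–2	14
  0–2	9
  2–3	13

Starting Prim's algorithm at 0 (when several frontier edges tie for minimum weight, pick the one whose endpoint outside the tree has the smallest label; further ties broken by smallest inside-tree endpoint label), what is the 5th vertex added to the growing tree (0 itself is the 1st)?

3

Prim, starting at 0.
Step 1: cheapest edge leaving the tree is 0–4 (1); add 4.
Step 2: cheapest edge leaving the tree is 2–4 (6); add 2.
Step 3: cheapest edge leaving the tree is 1–4 (7); add 1.
Step 4: cheapest edge leaving the tree is 3–4 (7); add 3.
Vertex order: 0, 4, 2, 1, 3. The 5th vertex is 3.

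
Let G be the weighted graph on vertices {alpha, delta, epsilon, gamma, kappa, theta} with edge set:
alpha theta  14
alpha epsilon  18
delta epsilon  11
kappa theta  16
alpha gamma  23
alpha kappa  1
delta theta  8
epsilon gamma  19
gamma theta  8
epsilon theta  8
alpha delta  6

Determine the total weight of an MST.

31

Prim, starting at theta.
Step 1: cheapest edge leaving the tree is delta theta (8); add delta.
Step 2: cheapest edge leaving the tree is alpha delta (6); add alpha.
Step 3: cheapest edge leaving the tree is alpha kappa (1); add kappa.
Step 4: cheapest edge leaving the tree is epsilon theta (8); add epsilon.
Step 5: cheapest edge leaving the tree is gamma theta (8); add gamma.
MST edges: delta theta, alpha delta, alpha kappa, epsilon theta, gamma theta; total weight 8+6+1+8+8 = 31.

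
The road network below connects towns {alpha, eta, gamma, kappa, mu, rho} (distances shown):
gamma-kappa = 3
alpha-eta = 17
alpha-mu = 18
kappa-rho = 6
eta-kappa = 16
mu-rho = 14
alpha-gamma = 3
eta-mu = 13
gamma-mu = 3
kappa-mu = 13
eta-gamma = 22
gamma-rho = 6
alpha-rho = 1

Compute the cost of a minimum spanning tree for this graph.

Prim's algorithm from gamma:
Step 1: frontier [alpha-gamma 3, gamma-kappa 3, gamma-mu 3, gamma-rho 6, eta-gamma 22] → take alpha-gamma (3); add alpha.
Step 2: frontier [alpha-rho 1, alpha-eta 17, alpha-mu 18, gamma-kappa 3, gamma-mu 3, gamma-rho 6, eta-gamma 22] → take alpha-rho (1); add rho.
Step 3: frontier [alpha-eta 17, alpha-mu 18, gamma-kappa 3, gamma-mu 3, eta-gamma 22, kappa-rho 6, mu-rho 14] → take gamma-kappa (3); add kappa.
Step 4: frontier [alpha-eta 17, alpha-mu 18, gamma-mu 3, eta-gamma 22, kappa-mu 13, eta-kappa 16, mu-rho 14] → take gamma-mu (3); add mu.
Step 5: frontier [alpha-eta 17, eta-gamma 22, eta-kappa 16, eta-mu 13] → take eta-mu (13); add eta.
MST edges: alpha-gamma, alpha-rho, gamma-kappa, gamma-mu, eta-mu; total weight 3+1+3+3+13 = 23.

23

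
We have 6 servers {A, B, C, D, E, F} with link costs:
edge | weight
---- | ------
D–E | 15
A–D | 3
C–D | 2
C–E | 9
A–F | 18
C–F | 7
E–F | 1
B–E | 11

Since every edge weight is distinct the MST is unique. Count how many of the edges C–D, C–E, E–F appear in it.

Sort edges by weight, then run Kruskal:
E–F (1): add. Components now {A} {B} {C} {D} {E,F}
C–D (2): add. Components now {A} {B} {C,D} {E,F}
A–D (3): add. Components now {A,C,D} {B} {E,F}
C–F (7): add. Components now {A,C,D,E,F} {B}
C–E (9): skip — C and E already connected.
B–E (11): add. Components now {A,B,C,D,E,F}
MST edge set: {E–F, C–D, A–D, C–F, B–E}.
Of the listed edges, {C–D, E–F} are in the MST → 2.

2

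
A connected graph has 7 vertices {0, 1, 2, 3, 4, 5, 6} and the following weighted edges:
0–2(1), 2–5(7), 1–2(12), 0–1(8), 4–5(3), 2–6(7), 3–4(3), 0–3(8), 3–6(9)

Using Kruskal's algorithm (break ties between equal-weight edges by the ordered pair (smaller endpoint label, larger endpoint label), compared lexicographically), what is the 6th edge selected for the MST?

0-1

Kruskal: consider edges lightest-first.
0–2 (1): add. Components now {0,2} {1} {3} {4} {5} {6}
3–4 (3): add. Components now {0,2} {1} {3,4} {5} {6}
4–5 (3): add. Components now {0,2} {1} {3,4,5} {6}
2–5 (7): add. Components now {0,2,3,4,5} {1} {6}
2–6 (7): add. Components now {0,2,3,4,5,6} {1}
0–1 (8): add. Components now {0,1,2,3,4,5,6}
The 6th edge added is 0–1.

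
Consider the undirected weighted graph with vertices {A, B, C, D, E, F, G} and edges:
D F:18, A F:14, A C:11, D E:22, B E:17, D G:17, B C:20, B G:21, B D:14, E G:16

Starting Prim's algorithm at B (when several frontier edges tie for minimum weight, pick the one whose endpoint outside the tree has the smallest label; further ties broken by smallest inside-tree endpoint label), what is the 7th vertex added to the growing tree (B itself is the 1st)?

Prim's algorithm from B:
Step 1: cheapest edge leaving the tree is B D (14); add D.
Step 2: cheapest edge leaving the tree is B E (17); add E.
Step 3: cheapest edge leaving the tree is E G (16); add G.
Step 4: cheapest edge leaving the tree is D F (18); add F.
Step 5: cheapest edge leaving the tree is A F (14); add A.
Step 6: cheapest edge leaving the tree is A C (11); add C.
Vertex order: B, D, E, G, F, A, C. The 7th vertex is C.

C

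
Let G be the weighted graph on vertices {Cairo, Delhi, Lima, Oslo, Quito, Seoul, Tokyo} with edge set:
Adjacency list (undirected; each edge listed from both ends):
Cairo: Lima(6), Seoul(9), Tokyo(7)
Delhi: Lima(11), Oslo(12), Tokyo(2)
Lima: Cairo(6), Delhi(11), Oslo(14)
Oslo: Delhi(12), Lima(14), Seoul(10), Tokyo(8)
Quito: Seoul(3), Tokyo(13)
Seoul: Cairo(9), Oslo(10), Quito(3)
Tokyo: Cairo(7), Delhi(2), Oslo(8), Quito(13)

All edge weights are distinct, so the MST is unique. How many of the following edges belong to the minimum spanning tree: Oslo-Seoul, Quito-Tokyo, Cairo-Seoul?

1

Kruskal's algorithm — process edges by increasing weight (ties by edge label):
Delhi-Tokyo (2): add. Components now {Quito} {Seoul} {Delhi,Tokyo} {Oslo} {Lima} {Cairo}
Quito-Seoul (3): add. Components now {Quito,Seoul} {Delhi,Tokyo} {Oslo} {Lima} {Cairo}
Cairo-Lima (6): add. Components now {Quito,Seoul} {Delhi,Tokyo} {Oslo} {Cairo,Lima}
Cairo-Tokyo (7): add. Components now {Quito,Seoul} {Cairo,Delhi,Lima,Tokyo} {Oslo}
Oslo-Tokyo (8): add. Components now {Quito,Seoul} {Cairo,Delhi,Lima,Oslo,Tokyo}
Cairo-Seoul (9): add. Components now {Cairo,Delhi,Lima,Oslo,Quito,Seoul,Tokyo}
MST edge set: {Delhi-Tokyo, Quito-Seoul, Cairo-Lima, Cairo-Tokyo, Oslo-Tokyo, Cairo-Seoul}.
Of the listed edges, {Cairo-Seoul} are in the MST → 1.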